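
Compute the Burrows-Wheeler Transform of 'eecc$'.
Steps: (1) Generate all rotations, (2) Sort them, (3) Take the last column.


Rotations (sorted):
  0: $eecc -> last char: c
  1: c$eec -> last char: c
  2: cc$ee -> last char: e
  3: ecc$e -> last char: e
  4: eecc$ -> last char: $


BWT = ccee$


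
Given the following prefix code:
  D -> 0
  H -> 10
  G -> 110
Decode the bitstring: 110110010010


Decoding step by step:
Bits 110 -> G
Bits 110 -> G
Bits 0 -> D
Bits 10 -> H
Bits 0 -> D
Bits 10 -> H


Decoded message: GGDHDH


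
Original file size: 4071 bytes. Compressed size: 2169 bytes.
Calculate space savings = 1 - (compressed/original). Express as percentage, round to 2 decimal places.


ratio = compressed/original = 2169/4071 = 0.532793
savings = 1 - ratio = 1 - 0.532793 = 0.467207
as a percentage: 0.467207 * 100 = 46.72%

Space savings = 1 - 2169/4071 = 46.72%


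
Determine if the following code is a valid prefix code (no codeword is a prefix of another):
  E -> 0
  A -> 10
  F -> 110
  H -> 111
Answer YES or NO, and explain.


Checking each pair (does one codeword prefix another?):
  E='0' vs A='10': no prefix
  E='0' vs F='110': no prefix
  E='0' vs H='111': no prefix
  A='10' vs E='0': no prefix
  A='10' vs F='110': no prefix
  A='10' vs H='111': no prefix
  F='110' vs E='0': no prefix
  F='110' vs A='10': no prefix
  F='110' vs H='111': no prefix
  H='111' vs E='0': no prefix
  H='111' vs A='10': no prefix
  H='111' vs F='110': no prefix
No violation found over all pairs.

YES -- this is a valid prefix code. No codeword is a prefix of any other codeword.


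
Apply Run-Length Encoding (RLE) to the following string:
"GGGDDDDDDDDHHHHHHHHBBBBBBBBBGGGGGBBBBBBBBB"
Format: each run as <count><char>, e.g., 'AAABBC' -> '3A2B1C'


Scanning runs left to right:
  i=0: run of 'G' x 3 -> '3G'
  i=3: run of 'D' x 8 -> '8D'
  i=11: run of 'H' x 8 -> '8H'
  i=19: run of 'B' x 9 -> '9B'
  i=28: run of 'G' x 5 -> '5G'
  i=33: run of 'B' x 9 -> '9B'

RLE = 3G8D8H9B5G9B


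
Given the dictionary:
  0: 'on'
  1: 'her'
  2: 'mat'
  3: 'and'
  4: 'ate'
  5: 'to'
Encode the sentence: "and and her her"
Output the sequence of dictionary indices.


Look up each word in the dictionary:
  'and' -> 3
  'and' -> 3
  'her' -> 1
  'her' -> 1

Encoded: [3, 3, 1, 1]


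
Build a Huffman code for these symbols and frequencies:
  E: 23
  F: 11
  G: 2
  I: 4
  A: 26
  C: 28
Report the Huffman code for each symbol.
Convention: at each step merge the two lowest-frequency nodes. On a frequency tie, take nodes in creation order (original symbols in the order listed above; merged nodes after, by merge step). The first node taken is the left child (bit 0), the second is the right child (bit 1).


Huffman tree construction:
Step 1: Merge G(2) + I(4) = 6
Step 2: Merge (G+I)(6) + F(11) = 17
Step 3: Merge ((G+I)+F)(17) + E(23) = 40
Step 4: Merge A(26) + C(28) = 54
Step 5: Merge (((G+I)+F)+E)(40) + (A+C)(54) = 94
Read each symbol's code off the tree from the root (left child = 0, right child = 1).

Codes:
  E: 01 (length 2)
  F: 001 (length 3)
  G: 0000 (length 4)
  I: 0001 (length 4)
  A: 10 (length 2)
  C: 11 (length 2)
Average code length: 211/94 = 2.2447 bits/symbol


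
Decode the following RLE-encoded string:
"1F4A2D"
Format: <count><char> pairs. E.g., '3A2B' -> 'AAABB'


Expanding each <count><char> pair:
  1F -> 'F'
  4A -> 'AAAA'
  2D -> 'DD'

Decoded = FAAAADD


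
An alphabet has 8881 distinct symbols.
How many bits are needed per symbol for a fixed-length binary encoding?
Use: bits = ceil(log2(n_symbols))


log2(8881) = 13.1165
Bracket: 2^13 = 8192 < 8881 <= 2^14 = 16384
So ceil(log2(8881)) = 14

bits = ceil(log2(8881)) = ceil(13.1165) = 14 bits


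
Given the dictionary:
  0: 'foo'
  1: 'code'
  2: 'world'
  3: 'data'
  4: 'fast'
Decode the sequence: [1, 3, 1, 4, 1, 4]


Look up each index in the dictionary:
  1 -> 'code'
  3 -> 'data'
  1 -> 'code'
  4 -> 'fast'
  1 -> 'code'
  4 -> 'fast'

Decoded: "code data code fast code fast"


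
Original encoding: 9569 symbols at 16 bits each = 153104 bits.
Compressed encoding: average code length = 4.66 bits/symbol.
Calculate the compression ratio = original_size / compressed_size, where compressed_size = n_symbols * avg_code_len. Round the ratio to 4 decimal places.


original_size = n_symbols * orig_bits = 9569 * 16 = 153104 bits
compressed_size = n_symbols * avg_code_len = 9569 * 4.66 = 44591.54 bits
ratio = original_size / compressed_size = 153104 / 44591.54 = 3.4335

Compression ratio = 3.4335


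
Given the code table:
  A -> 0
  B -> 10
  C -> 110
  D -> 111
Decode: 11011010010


Decoding:
110 -> C
110 -> C
10 -> B
0 -> A
10 -> B


Result: CCBAB


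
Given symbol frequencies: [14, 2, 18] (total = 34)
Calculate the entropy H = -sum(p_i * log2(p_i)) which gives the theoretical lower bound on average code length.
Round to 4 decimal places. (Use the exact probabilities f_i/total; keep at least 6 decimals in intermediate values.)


Per-symbol terms -p_i * log2(p_i) with p_i = f_i/34:
  p = 14/34 = 0.411765: log2(p) = -1.280108, -p*log2(p) = 0.527103
  p = 2/34 = 0.058824: log2(p) = -4.087463, -p*log2(p) = 0.240439
  p = 18/34 = 0.529412: log2(p) = -0.917538, -p*log2(p) = 0.485755
H = 0.527103 + 0.240439 + 0.485755 = 1.253297

H = 1.2533 bits/symbol


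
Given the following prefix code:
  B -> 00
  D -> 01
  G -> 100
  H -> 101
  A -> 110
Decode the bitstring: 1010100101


Decoding step by step:
Bits 101 -> H
Bits 01 -> D
Bits 00 -> B
Bits 101 -> H


Decoded message: HDBH


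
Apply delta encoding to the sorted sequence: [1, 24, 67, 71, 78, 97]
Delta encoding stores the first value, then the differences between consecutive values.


First value: 1
Deltas:
  24 - 1 = 23
  67 - 24 = 43
  71 - 67 = 4
  78 - 71 = 7
  97 - 78 = 19


Delta encoded: [1, 23, 43, 4, 7, 19]


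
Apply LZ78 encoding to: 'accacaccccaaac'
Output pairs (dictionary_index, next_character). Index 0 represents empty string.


LZ78 encoding steps:
Dictionary: {0: ''}
Step 1: w='' (idx 0), next='a' -> output (0, 'a'), add 'a' as idx 1
Step 2: w='' (idx 0), next='c' -> output (0, 'c'), add 'c' as idx 2
Step 3: w='c' (idx 2), next='a' -> output (2, 'a'), add 'ca' as idx 3
Step 4: w='ca' (idx 3), next='c' -> output (3, 'c'), add 'cac' as idx 4
Step 5: w='c' (idx 2), next='c' -> output (2, 'c'), add 'cc' as idx 5
Step 6: w='ca' (idx 3), next='a' -> output (3, 'a'), add 'caa' as idx 6
Step 7: w='a' (idx 1), next='c' -> output (1, 'c'), add 'ac' as idx 7


Encoded: [(0, 'a'), (0, 'c'), (2, 'a'), (3, 'c'), (2, 'c'), (3, 'a'), (1, 'c')]


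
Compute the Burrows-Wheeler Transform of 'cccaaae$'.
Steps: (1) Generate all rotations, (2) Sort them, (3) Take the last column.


Rotations (sorted):
  0: $cccaaae -> last char: e
  1: aaae$ccc -> last char: c
  2: aae$ccca -> last char: a
  3: ae$cccaa -> last char: a
  4: caaae$cc -> last char: c
  5: ccaaae$c -> last char: c
  6: cccaaae$ -> last char: $
  7: e$cccaaa -> last char: a


BWT = ecaacc$a


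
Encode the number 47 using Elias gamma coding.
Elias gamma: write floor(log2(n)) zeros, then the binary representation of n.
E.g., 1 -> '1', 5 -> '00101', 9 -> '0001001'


num_bits = floor(log2(47)) + 1 = 6
leading_zeros = num_bits - 1 = 5
binary(47) = 101111

Elias gamma(47) = '00000' + '101111' = 00000101111 (11 bits)


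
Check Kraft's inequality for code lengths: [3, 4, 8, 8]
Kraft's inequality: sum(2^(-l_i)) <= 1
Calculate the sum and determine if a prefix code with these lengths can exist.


Sum = 2^(-3) + 2^(-4) + 2^(-8) + 2^(-8)
    = 0.125 + 0.0625 + 0.00390625 + 0.00390625
    = 50/256 = 0.1953125
Since 0.1953125 <= 1, Kraft's inequality IS satisfied.
A prefix code with these lengths CAN exist.

Kraft sum = 0.1953125. Satisfied.


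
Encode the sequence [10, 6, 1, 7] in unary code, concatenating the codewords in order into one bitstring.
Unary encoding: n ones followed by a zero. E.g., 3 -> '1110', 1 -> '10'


Encode each number as n ones followed by a terminating 0:
  10 -> 11111111110 (11 bits)
  6 -> 1111110 (7 bits)
  1 -> 10 (2 bits)
  7 -> 11111110 (8 bits)
Total length = 11 + 7 + 2 + 8 = 28 bits.

Unary([10, 6, 1, 7]) = 1111111111011111101011111110 (28 bits)


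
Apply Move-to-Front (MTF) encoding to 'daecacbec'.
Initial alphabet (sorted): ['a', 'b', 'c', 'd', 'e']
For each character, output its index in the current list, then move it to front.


MTF encoding:
'd': index 3 in ['a', 'b', 'c', 'd', 'e'] -> ['d', 'a', 'b', 'c', 'e']
'a': index 1 in ['d', 'a', 'b', 'c', 'e'] -> ['a', 'd', 'b', 'c', 'e']
'e': index 4 in ['a', 'd', 'b', 'c', 'e'] -> ['e', 'a', 'd', 'b', 'c']
'c': index 4 in ['e', 'a', 'd', 'b', 'c'] -> ['c', 'e', 'a', 'd', 'b']
'a': index 2 in ['c', 'e', 'a', 'd', 'b'] -> ['a', 'c', 'e', 'd', 'b']
'c': index 1 in ['a', 'c', 'e', 'd', 'b'] -> ['c', 'a', 'e', 'd', 'b']
'b': index 4 in ['c', 'a', 'e', 'd', 'b'] -> ['b', 'c', 'a', 'e', 'd']
'e': index 3 in ['b', 'c', 'a', 'e', 'd'] -> ['e', 'b', 'c', 'a', 'd']
'c': index 2 in ['e', 'b', 'c', 'a', 'd'] -> ['c', 'e', 'b', 'a', 'd']


Output: [3, 1, 4, 4, 2, 1, 4, 3, 2]


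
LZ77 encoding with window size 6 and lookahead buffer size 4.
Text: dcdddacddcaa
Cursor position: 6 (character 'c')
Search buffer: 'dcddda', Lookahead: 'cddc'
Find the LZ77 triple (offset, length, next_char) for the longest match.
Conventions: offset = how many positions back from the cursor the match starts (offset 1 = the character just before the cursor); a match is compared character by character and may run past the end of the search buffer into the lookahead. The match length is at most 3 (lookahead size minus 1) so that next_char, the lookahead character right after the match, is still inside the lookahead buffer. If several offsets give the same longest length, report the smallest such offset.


Try each offset into the search buffer:
  offset=1 (pos 5, char 'a'): match length 0
  offset=2 (pos 4, char 'd'): match length 0
  offset=3 (pos 3, char 'd'): match length 0
  offset=4 (pos 2, char 'd'): match length 0
  offset=5 (pos 1, char 'c'): match length 3
  offset=6 (pos 0, char 'd'): match length 0
Longest match has length 3 at offset 5.
next_char = character at position 6 + 3 = 9 -> 'c'

Best match: offset=5, length=3 (matching 'cdd' starting at position 1)
LZ77 triple: (5, 3, 'c')


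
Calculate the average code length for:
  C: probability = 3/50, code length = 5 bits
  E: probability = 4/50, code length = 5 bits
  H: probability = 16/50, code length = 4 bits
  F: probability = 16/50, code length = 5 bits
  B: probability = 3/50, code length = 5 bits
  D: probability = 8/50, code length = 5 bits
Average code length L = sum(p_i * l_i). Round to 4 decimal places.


Weighted contributions p_i * l_i:
  C: (3/50) * 5 = 15/50
  E: (4/50) * 5 = 20/50
  H: (16/50) * 4 = 64/50
  F: (16/50) * 5 = 80/50
  B: (3/50) * 5 = 15/50
  D: (8/50) * 5 = 40/50
Sum = (15 + 20 + 64 + 80 + 15 + 40)/50 = 234/50

L = 234/50 = 4.6800 bits/symbol


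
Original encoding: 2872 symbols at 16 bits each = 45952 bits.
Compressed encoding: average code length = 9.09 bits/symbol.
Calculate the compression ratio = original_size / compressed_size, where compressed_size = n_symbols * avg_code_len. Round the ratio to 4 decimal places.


original_size = n_symbols * orig_bits = 2872 * 16 = 45952 bits
compressed_size = n_symbols * avg_code_len = 2872 * 9.09 = 26106.48 bits
ratio = original_size / compressed_size = 45952 / 26106.48 = 1.7602

Compression ratio = 1.7602


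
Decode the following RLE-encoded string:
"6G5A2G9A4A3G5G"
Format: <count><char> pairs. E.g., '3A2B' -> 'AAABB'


Expanding each <count><char> pair:
  6G -> 'GGGGGG'
  5A -> 'AAAAA'
  2G -> 'GG'
  9A -> 'AAAAAAAAA'
  4A -> 'AAAA'
  3G -> 'GGG'
  5G -> 'GGGGG'

Decoded = GGGGGGAAAAAGGAAAAAAAAAAAAAGGGGGGGG


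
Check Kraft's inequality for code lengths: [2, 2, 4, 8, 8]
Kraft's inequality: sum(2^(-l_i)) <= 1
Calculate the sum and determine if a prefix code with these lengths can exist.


Sum = 2^(-2) + 2^(-2) + 2^(-4) + 2^(-8) + 2^(-8)
    = 0.25 + 0.25 + 0.0625 + 0.00390625 + 0.00390625
    = 146/256 = 0.5703125
Since 0.5703125 <= 1, Kraft's inequality IS satisfied.
A prefix code with these lengths CAN exist.

Kraft sum = 0.5703125. Satisfied.


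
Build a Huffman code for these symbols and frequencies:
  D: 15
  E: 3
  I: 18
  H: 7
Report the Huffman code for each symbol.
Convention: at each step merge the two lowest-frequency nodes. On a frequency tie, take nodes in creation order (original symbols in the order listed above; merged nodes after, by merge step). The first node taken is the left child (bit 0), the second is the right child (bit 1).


Huffman tree construction:
Step 1: Merge E(3) + H(7) = 10
Step 2: Merge (E+H)(10) + D(15) = 25
Step 3: Merge I(18) + ((E+H)+D)(25) = 43
Read each symbol's code off the tree from the root (left child = 0, right child = 1).

Codes:
  D: 11 (length 2)
  E: 100 (length 3)
  I: 0 (length 1)
  H: 101 (length 3)
Average code length: 78/43 = 1.8140 bits/symbol


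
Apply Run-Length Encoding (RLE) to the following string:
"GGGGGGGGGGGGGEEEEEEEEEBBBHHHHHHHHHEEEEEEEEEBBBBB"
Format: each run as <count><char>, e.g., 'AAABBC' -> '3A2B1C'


Scanning runs left to right:
  i=0: run of 'G' x 13 -> '13G'
  i=13: run of 'E' x 9 -> '9E'
  i=22: run of 'B' x 3 -> '3B'
  i=25: run of 'H' x 9 -> '9H'
  i=34: run of 'E' x 9 -> '9E'
  i=43: run of 'B' x 5 -> '5B'

RLE = 13G9E3B9H9E5B


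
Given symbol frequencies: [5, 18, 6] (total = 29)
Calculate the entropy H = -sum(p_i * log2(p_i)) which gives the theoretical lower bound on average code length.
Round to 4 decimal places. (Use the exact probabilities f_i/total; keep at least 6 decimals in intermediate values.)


Per-symbol terms -p_i * log2(p_i) with p_i = f_i/29:
  p = 5/29 = 0.172414: log2(p) = -2.536053, -p*log2(p) = 0.437251
  p = 18/29 = 0.620690: log2(p) = -0.688056, -p*log2(p) = 0.427069
  p = 6/29 = 0.206897: log2(p) = -2.273018, -p*log2(p) = 0.470280
H = 0.437251 + 0.427069 + 0.470280 = 1.334600

H = 1.3346 bits/symbol


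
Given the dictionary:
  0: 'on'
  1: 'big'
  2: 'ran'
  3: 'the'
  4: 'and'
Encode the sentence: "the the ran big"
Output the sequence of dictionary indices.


Look up each word in the dictionary:
  'the' -> 3
  'the' -> 3
  'ran' -> 2
  'big' -> 1

Encoded: [3, 3, 2, 1]


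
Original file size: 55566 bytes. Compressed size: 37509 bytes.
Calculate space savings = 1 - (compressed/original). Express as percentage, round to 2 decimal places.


ratio = compressed/original = 37509/55566 = 0.675035
savings = 1 - ratio = 1 - 0.675035 = 0.324965
as a percentage: 0.324965 * 100 = 32.5%

Space savings = 1 - 37509/55566 = 32.5%


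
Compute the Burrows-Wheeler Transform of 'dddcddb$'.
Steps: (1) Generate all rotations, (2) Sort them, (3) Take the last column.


Rotations (sorted):
  0: $dddcddb -> last char: b
  1: b$dddcdd -> last char: d
  2: cddb$ddd -> last char: d
  3: db$dddcd -> last char: d
  4: dcddb$dd -> last char: d
  5: ddb$dddc -> last char: c
  6: ddcddb$d -> last char: d
  7: dddcddb$ -> last char: $


BWT = bddddcd$


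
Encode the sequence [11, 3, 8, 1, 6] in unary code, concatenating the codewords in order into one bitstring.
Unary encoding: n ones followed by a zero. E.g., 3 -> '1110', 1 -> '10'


Encode each number as n ones followed by a terminating 0:
  11 -> 111111111110 (12 bits)
  3 -> 1110 (4 bits)
  8 -> 111111110 (9 bits)
  1 -> 10 (2 bits)
  6 -> 1111110 (7 bits)
Total length = 12 + 4 + 9 + 2 + 7 = 34 bits.

Unary([11, 3, 8, 1, 6]) = 1111111111101110111111110101111110 (34 bits)


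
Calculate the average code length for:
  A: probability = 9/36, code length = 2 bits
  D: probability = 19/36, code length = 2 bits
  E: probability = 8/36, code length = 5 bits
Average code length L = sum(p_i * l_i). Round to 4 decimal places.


Weighted contributions p_i * l_i:
  A: (9/36) * 2 = 18/36
  D: (19/36) * 2 = 38/36
  E: (8/36) * 5 = 40/36
Sum = (18 + 38 + 40)/36 = 96/36

L = 96/36 = 2.6667 bits/symbol


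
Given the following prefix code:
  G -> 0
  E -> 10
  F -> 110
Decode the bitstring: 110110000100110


Decoding step by step:
Bits 110 -> F
Bits 110 -> F
Bits 0 -> G
Bits 0 -> G
Bits 0 -> G
Bits 10 -> E
Bits 0 -> G
Bits 110 -> F


Decoded message: FFGGGEGF


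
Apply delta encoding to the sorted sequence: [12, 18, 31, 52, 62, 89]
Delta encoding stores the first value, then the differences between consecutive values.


First value: 12
Deltas:
  18 - 12 = 6
  31 - 18 = 13
  52 - 31 = 21
  62 - 52 = 10
  89 - 62 = 27


Delta encoded: [12, 6, 13, 21, 10, 27]


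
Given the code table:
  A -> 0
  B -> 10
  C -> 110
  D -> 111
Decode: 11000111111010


Decoding:
110 -> C
0 -> A
0 -> A
111 -> D
111 -> D
0 -> A
10 -> B


Result: CAADDAB


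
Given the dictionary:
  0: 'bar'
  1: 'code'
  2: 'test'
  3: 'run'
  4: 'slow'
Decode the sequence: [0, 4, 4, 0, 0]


Look up each index in the dictionary:
  0 -> 'bar'
  4 -> 'slow'
  4 -> 'slow'
  0 -> 'bar'
  0 -> 'bar'

Decoded: "bar slow slow bar bar"


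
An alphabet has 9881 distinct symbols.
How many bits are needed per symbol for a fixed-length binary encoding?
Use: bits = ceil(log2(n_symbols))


log2(9881) = 13.2704
Bracket: 2^13 = 8192 < 9881 <= 2^14 = 16384
So ceil(log2(9881)) = 14

bits = ceil(log2(9881)) = ceil(13.2704) = 14 bits


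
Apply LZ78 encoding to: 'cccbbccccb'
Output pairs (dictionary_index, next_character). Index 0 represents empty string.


LZ78 encoding steps:
Dictionary: {0: ''}
Step 1: w='' (idx 0), next='c' -> output (0, 'c'), add 'c' as idx 1
Step 2: w='c' (idx 1), next='c' -> output (1, 'c'), add 'cc' as idx 2
Step 3: w='' (idx 0), next='b' -> output (0, 'b'), add 'b' as idx 3
Step 4: w='b' (idx 3), next='c' -> output (3, 'c'), add 'bc' as idx 4
Step 5: w='cc' (idx 2), next='c' -> output (2, 'c'), add 'ccc' as idx 5
Step 6: w='b' (idx 3), end of input -> output (3, '')


Encoded: [(0, 'c'), (1, 'c'), (0, 'b'), (3, 'c'), (2, 'c'), (3, '')]


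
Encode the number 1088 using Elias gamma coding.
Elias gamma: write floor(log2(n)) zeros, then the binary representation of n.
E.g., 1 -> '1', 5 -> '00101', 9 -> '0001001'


num_bits = floor(log2(1088)) + 1 = 11
leading_zeros = num_bits - 1 = 10
binary(1088) = 10001000000

Elias gamma(1088) = '0000000000' + '10001000000' = 000000000010001000000 (21 bits)


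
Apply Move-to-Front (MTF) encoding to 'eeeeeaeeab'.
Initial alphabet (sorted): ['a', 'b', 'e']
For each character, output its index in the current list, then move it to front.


MTF encoding:
'e': index 2 in ['a', 'b', 'e'] -> ['e', 'a', 'b']
'e': index 0 in ['e', 'a', 'b'] -> ['e', 'a', 'b']
'e': index 0 in ['e', 'a', 'b'] -> ['e', 'a', 'b']
'e': index 0 in ['e', 'a', 'b'] -> ['e', 'a', 'b']
'e': index 0 in ['e', 'a', 'b'] -> ['e', 'a', 'b']
'a': index 1 in ['e', 'a', 'b'] -> ['a', 'e', 'b']
'e': index 1 in ['a', 'e', 'b'] -> ['e', 'a', 'b']
'e': index 0 in ['e', 'a', 'b'] -> ['e', 'a', 'b']
'a': index 1 in ['e', 'a', 'b'] -> ['a', 'e', 'b']
'b': index 2 in ['a', 'e', 'b'] -> ['b', 'a', 'e']


Output: [2, 0, 0, 0, 0, 1, 1, 0, 1, 2]


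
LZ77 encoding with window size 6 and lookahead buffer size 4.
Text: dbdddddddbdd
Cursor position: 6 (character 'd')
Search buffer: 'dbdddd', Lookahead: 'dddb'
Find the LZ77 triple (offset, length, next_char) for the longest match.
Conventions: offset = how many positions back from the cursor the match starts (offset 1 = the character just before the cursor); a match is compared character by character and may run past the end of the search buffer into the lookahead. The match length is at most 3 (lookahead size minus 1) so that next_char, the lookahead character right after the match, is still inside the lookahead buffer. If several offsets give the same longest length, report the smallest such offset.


Try each offset into the search buffer:
  offset=1 (pos 5, char 'd'): match length 3
  offset=2 (pos 4, char 'd'): match length 3
  offset=3 (pos 3, char 'd'): match length 3
  offset=4 (pos 2, char 'd'): match length 3
  offset=5 (pos 1, char 'b'): match length 0
  offset=6 (pos 0, char 'd'): match length 1
Longest match has length 3, found at offsets 1, 2, 3, 4; take the smallest, offset 1.
next_char = character at position 6 + 3 = 9 -> 'b'

Best match: offset=1, length=3 (matching 'ddd' starting at position 5)
LZ77 triple: (1, 3, 'b')


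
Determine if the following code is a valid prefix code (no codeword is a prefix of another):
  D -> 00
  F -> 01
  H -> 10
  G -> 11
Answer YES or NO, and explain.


Checking each pair (does one codeword prefix another?):
  D='00' vs F='01': no prefix
  D='00' vs H='10': no prefix
  D='00' vs G='11': no prefix
  F='01' vs D='00': no prefix
  F='01' vs H='10': no prefix
  F='01' vs G='11': no prefix
  H='10' vs D='00': no prefix
  H='10' vs F='01': no prefix
  H='10' vs G='11': no prefix
  G='11' vs D='00': no prefix
  G='11' vs F='01': no prefix
  G='11' vs H='10': no prefix
No violation found over all pairs.

YES -- this is a valid prefix code. No codeword is a prefix of any other codeword.


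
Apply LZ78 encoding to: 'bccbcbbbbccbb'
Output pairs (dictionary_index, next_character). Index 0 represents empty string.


LZ78 encoding steps:
Dictionary: {0: ''}
Step 1: w='' (idx 0), next='b' -> output (0, 'b'), add 'b' as idx 1
Step 2: w='' (idx 0), next='c' -> output (0, 'c'), add 'c' as idx 2
Step 3: w='c' (idx 2), next='b' -> output (2, 'b'), add 'cb' as idx 3
Step 4: w='cb' (idx 3), next='b' -> output (3, 'b'), add 'cbb' as idx 4
Step 5: w='b' (idx 1), next='b' -> output (1, 'b'), add 'bb' as idx 5
Step 6: w='c' (idx 2), next='c' -> output (2, 'c'), add 'cc' as idx 6
Step 7: w='bb' (idx 5), end of input -> output (5, '')


Encoded: [(0, 'b'), (0, 'c'), (2, 'b'), (3, 'b'), (1, 'b'), (2, 'c'), (5, '')]


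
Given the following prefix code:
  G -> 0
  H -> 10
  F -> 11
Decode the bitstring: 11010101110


Decoding step by step:
Bits 11 -> F
Bits 0 -> G
Bits 10 -> H
Bits 10 -> H
Bits 11 -> F
Bits 10 -> H


Decoded message: FGHHFH


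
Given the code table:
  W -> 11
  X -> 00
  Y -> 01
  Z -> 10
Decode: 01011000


Decoding:
01 -> Y
01 -> Y
10 -> Z
00 -> X


Result: YYZX


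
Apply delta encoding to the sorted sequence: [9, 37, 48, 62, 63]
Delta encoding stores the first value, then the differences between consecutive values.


First value: 9
Deltas:
  37 - 9 = 28
  48 - 37 = 11
  62 - 48 = 14
  63 - 62 = 1


Delta encoded: [9, 28, 11, 14, 1]


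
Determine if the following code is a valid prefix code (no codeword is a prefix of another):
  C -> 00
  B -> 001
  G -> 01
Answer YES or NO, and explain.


Checking each pair (does one codeword prefix another?):
  C='00' vs B='001': prefix -- VIOLATION

NO -- this is NOT a valid prefix code. C (00) is a prefix of B (001).


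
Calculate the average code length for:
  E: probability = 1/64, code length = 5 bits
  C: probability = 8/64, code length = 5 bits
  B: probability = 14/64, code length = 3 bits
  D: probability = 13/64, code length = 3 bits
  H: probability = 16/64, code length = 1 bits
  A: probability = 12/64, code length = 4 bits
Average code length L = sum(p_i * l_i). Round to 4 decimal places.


Weighted contributions p_i * l_i:
  E: (1/64) * 5 = 5/64
  C: (8/64) * 5 = 40/64
  B: (14/64) * 3 = 42/64
  D: (13/64) * 3 = 39/64
  H: (16/64) * 1 = 16/64
  A: (12/64) * 4 = 48/64
Sum = (5 + 40 + 42 + 39 + 16 + 48)/64 = 190/64

L = 190/64 = 2.9688 bits/symbol


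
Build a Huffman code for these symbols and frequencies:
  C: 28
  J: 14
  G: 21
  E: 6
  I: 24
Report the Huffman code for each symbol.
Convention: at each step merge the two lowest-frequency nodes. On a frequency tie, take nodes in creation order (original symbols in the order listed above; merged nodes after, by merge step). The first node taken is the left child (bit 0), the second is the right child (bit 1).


Huffman tree construction:
Step 1: Merge E(6) + J(14) = 20
Step 2: Merge (E+J)(20) + G(21) = 41
Step 3: Merge I(24) + C(28) = 52
Step 4: Merge ((E+J)+G)(41) + (I+C)(52) = 93
Read each symbol's code off the tree from the root (left child = 0, right child = 1).

Codes:
  C: 11 (length 2)
  J: 001 (length 3)
  G: 01 (length 2)
  E: 000 (length 3)
  I: 10 (length 2)
Average code length: 206/93 = 2.2151 bits/symbol


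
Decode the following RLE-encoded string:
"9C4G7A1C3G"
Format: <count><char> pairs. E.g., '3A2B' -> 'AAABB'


Expanding each <count><char> pair:
  9C -> 'CCCCCCCCC'
  4G -> 'GGGG'
  7A -> 'AAAAAAA'
  1C -> 'C'
  3G -> 'GGG'

Decoded = CCCCCCCCCGGGGAAAAAAACGGG


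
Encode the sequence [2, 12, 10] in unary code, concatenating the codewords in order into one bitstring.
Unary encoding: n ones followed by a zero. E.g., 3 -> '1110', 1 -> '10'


Encode each number as n ones followed by a terminating 0:
  2 -> 110 (3 bits)
  12 -> 1111111111110 (13 bits)
  10 -> 11111111110 (11 bits)
Total length = 3 + 13 + 11 = 27 bits.

Unary([2, 12, 10]) = 110111111111111011111111110 (27 bits)


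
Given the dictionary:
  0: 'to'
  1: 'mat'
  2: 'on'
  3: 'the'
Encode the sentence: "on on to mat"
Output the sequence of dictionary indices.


Look up each word in the dictionary:
  'on' -> 2
  'on' -> 2
  'to' -> 0
  'mat' -> 1

Encoded: [2, 2, 0, 1]


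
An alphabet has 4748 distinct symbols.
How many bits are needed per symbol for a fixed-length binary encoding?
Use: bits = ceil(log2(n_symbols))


log2(4748) = 12.2131
Bracket: 2^12 = 4096 < 4748 <= 2^13 = 8192
So ceil(log2(4748)) = 13

bits = ceil(log2(4748)) = ceil(12.2131) = 13 bits


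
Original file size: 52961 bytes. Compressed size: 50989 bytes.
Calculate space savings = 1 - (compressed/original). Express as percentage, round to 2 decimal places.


ratio = compressed/original = 50989/52961 = 0.962765
savings = 1 - ratio = 1 - 0.962765 = 0.037235
as a percentage: 0.037235 * 100 = 3.72%

Space savings = 1 - 50989/52961 = 3.72%


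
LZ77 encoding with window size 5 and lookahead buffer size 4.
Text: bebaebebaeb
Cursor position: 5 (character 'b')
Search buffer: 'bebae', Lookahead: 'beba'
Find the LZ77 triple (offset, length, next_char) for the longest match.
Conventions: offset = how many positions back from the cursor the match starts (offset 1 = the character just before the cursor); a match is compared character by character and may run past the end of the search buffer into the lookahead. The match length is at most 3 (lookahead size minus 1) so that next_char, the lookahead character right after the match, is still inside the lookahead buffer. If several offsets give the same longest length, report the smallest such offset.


Try each offset into the search buffer:
  offset=1 (pos 4, char 'e'): match length 0
  offset=2 (pos 3, char 'a'): match length 0
  offset=3 (pos 2, char 'b'): match length 1
  offset=4 (pos 1, char 'e'): match length 0
  offset=5 (pos 0, char 'b'): match length 3
Longest match has length 3 at offset 5.
next_char = character at position 5 + 3 = 8 -> 'a'

Best match: offset=5, length=3 (matching 'beb' starting at position 0)
LZ77 triple: (5, 3, 'a')


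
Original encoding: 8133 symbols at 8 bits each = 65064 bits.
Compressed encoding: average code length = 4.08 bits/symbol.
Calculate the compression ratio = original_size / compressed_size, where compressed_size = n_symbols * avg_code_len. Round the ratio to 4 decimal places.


original_size = n_symbols * orig_bits = 8133 * 8 = 65064 bits
compressed_size = n_symbols * avg_code_len = 8133 * 4.08 = 33182.64 bits
ratio = original_size / compressed_size = 65064 / 33182.64 = 1.9608

Compression ratio = 1.9608


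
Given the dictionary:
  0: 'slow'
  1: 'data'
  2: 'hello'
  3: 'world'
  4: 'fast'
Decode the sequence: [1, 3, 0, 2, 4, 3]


Look up each index in the dictionary:
  1 -> 'data'
  3 -> 'world'
  0 -> 'slow'
  2 -> 'hello'
  4 -> 'fast'
  3 -> 'world'

Decoded: "data world slow hello fast world"


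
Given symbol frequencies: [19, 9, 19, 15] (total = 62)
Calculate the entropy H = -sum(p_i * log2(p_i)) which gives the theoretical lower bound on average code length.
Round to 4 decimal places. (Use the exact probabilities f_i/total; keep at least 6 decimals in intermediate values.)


Per-symbol terms -p_i * log2(p_i) with p_i = f_i/62:
  p = 19/62 = 0.306452: log2(p) = -1.706269, -p*log2(p) = 0.522889
  p = 9/62 = 0.145161: log2(p) = -2.784271, -p*log2(p) = 0.404168
  p = 19/62 = 0.306452: log2(p) = -1.706269, -p*log2(p) = 0.522889
  p = 15/62 = 0.241935: log2(p) = -2.047306, -p*log2(p) = 0.495316
H = 0.522889 + 0.404168 + 0.522889 + 0.495316 = 1.945262

H = 1.9453 bits/symbol


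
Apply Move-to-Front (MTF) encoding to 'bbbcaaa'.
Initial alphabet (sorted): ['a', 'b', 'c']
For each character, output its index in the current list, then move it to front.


MTF encoding:
'b': index 1 in ['a', 'b', 'c'] -> ['b', 'a', 'c']
'b': index 0 in ['b', 'a', 'c'] -> ['b', 'a', 'c']
'b': index 0 in ['b', 'a', 'c'] -> ['b', 'a', 'c']
'c': index 2 in ['b', 'a', 'c'] -> ['c', 'b', 'a']
'a': index 2 in ['c', 'b', 'a'] -> ['a', 'c', 'b']
'a': index 0 in ['a', 'c', 'b'] -> ['a', 'c', 'b']
'a': index 0 in ['a', 'c', 'b'] -> ['a', 'c', 'b']


Output: [1, 0, 0, 2, 2, 0, 0]


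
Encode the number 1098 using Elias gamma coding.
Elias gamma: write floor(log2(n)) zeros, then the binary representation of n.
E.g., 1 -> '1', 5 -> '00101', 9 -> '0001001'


num_bits = floor(log2(1098)) + 1 = 11
leading_zeros = num_bits - 1 = 10
binary(1098) = 10001001010

Elias gamma(1098) = '0000000000' + '10001001010' = 000000000010001001010 (21 bits)


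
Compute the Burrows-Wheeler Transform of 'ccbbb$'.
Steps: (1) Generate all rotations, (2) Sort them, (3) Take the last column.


Rotations (sorted):
  0: $ccbbb -> last char: b
  1: b$ccbb -> last char: b
  2: bb$ccb -> last char: b
  3: bbb$cc -> last char: c
  4: cbbb$c -> last char: c
  5: ccbbb$ -> last char: $


BWT = bbbcc$


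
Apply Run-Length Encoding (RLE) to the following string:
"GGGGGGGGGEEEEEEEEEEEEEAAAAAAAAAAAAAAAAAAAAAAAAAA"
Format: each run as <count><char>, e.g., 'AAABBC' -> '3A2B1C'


Scanning runs left to right:
  i=0: run of 'G' x 9 -> '9G'
  i=9: run of 'E' x 13 -> '13E'
  i=22: run of 'A' x 26 -> '26A'

RLE = 9G13E26A


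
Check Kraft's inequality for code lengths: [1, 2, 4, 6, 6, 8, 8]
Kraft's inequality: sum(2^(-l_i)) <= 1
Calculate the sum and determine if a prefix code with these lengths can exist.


Sum = 2^(-1) + 2^(-2) + 2^(-4) + 2^(-6) + 2^(-6) + 2^(-8) + 2^(-8)
    = 0.5 + 0.25 + 0.0625 + 0.015625 + 0.015625 + 0.00390625 + 0.00390625
    = 218/256 = 0.8515625
Since 0.8515625 <= 1, Kraft's inequality IS satisfied.
A prefix code with these lengths CAN exist.

Kraft sum = 0.8515625. Satisfied.


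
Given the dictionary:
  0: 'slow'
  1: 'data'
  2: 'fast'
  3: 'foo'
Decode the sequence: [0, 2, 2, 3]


Look up each index in the dictionary:
  0 -> 'slow'
  2 -> 'fast'
  2 -> 'fast'
  3 -> 'foo'

Decoded: "slow fast fast foo"


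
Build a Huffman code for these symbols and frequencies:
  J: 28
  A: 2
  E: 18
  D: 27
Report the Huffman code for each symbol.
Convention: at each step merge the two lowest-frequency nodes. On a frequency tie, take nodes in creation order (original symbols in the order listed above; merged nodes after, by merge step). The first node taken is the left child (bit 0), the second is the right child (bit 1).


Huffman tree construction:
Step 1: Merge A(2) + E(18) = 20
Step 2: Merge (A+E)(20) + D(27) = 47
Step 3: Merge J(28) + ((A+E)+D)(47) = 75
Read each symbol's code off the tree from the root (left child = 0, right child = 1).

Codes:
  J: 0 (length 1)
  A: 100 (length 3)
  E: 101 (length 3)
  D: 11 (length 2)
Average code length: 142/75 = 1.8933 bits/symbol


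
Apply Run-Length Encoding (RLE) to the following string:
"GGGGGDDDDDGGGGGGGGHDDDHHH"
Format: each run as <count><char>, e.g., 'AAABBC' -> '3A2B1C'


Scanning runs left to right:
  i=0: run of 'G' x 5 -> '5G'
  i=5: run of 'D' x 5 -> '5D'
  i=10: run of 'G' x 8 -> '8G'
  i=18: run of 'H' x 1 -> '1H'
  i=19: run of 'D' x 3 -> '3D'
  i=22: run of 'H' x 3 -> '3H'

RLE = 5G5D8G1H3D3H


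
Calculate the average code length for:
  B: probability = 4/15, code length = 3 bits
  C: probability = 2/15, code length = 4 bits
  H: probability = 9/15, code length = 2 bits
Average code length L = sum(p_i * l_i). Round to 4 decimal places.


Weighted contributions p_i * l_i:
  B: (4/15) * 3 = 12/15
  C: (2/15) * 4 = 8/15
  H: (9/15) * 2 = 18/15
Sum = (12 + 8 + 18)/15 = 38/15

L = 38/15 = 2.5333 bits/symbol


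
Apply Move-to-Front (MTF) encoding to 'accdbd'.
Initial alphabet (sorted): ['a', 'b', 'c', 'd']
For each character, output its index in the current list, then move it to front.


MTF encoding:
'a': index 0 in ['a', 'b', 'c', 'd'] -> ['a', 'b', 'c', 'd']
'c': index 2 in ['a', 'b', 'c', 'd'] -> ['c', 'a', 'b', 'd']
'c': index 0 in ['c', 'a', 'b', 'd'] -> ['c', 'a', 'b', 'd']
'd': index 3 in ['c', 'a', 'b', 'd'] -> ['d', 'c', 'a', 'b']
'b': index 3 in ['d', 'c', 'a', 'b'] -> ['b', 'd', 'c', 'a']
'd': index 1 in ['b', 'd', 'c', 'a'] -> ['d', 'b', 'c', 'a']


Output: [0, 2, 0, 3, 3, 1]


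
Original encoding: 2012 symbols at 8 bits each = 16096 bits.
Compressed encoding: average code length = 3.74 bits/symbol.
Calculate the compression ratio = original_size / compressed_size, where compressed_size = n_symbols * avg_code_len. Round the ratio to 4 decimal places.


original_size = n_symbols * orig_bits = 2012 * 8 = 16096 bits
compressed_size = n_symbols * avg_code_len = 2012 * 3.74 = 7524.88 bits
ratio = original_size / compressed_size = 16096 / 7524.88 = 2.139

Compression ratio = 2.139


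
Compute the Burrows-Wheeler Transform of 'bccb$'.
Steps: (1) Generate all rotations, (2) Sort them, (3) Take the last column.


Rotations (sorted):
  0: $bccb -> last char: b
  1: b$bcc -> last char: c
  2: bccb$ -> last char: $
  3: cb$bc -> last char: c
  4: ccb$b -> last char: b


BWT = bc$cb


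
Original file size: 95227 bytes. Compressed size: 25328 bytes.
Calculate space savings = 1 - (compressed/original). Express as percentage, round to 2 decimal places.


ratio = compressed/original = 25328/95227 = 0.265975
savings = 1 - ratio = 1 - 0.265975 = 0.734025
as a percentage: 0.734025 * 100 = 73.4%

Space savings = 1 - 25328/95227 = 73.4%


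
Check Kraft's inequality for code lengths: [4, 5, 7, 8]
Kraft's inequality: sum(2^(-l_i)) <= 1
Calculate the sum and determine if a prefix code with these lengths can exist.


Sum = 2^(-4) + 2^(-5) + 2^(-7) + 2^(-8)
    = 0.0625 + 0.03125 + 0.0078125 + 0.00390625
    = 27/256 = 0.10546875
Since 0.10546875 <= 1, Kraft's inequality IS satisfied.
A prefix code with these lengths CAN exist.

Kraft sum = 0.10546875. Satisfied.


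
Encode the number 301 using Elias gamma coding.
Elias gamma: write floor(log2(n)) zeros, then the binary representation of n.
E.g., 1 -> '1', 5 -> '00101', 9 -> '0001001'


num_bits = floor(log2(301)) + 1 = 9
leading_zeros = num_bits - 1 = 8
binary(301) = 100101101

Elias gamma(301) = '00000000' + '100101101' = 00000000100101101 (17 bits)


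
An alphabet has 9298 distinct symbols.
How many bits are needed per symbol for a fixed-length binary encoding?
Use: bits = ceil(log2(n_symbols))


log2(9298) = 13.1827
Bracket: 2^13 = 8192 < 9298 <= 2^14 = 16384
So ceil(log2(9298)) = 14

bits = ceil(log2(9298)) = ceil(13.1827) = 14 bits


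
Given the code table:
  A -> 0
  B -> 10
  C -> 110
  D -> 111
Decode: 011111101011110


Decoding:
0 -> A
111 -> D
111 -> D
0 -> A
10 -> B
111 -> D
10 -> B


Result: ADDABDB


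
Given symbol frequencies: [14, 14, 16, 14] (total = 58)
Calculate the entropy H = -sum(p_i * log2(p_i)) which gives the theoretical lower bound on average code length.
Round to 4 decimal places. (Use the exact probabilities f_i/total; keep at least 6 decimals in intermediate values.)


Per-symbol terms -p_i * log2(p_i) with p_i = f_i/58:
  p = 14/58 = 0.241379: log2(p) = -2.050626, -p*log2(p) = 0.494979
  p = 14/58 = 0.241379: log2(p) = -2.050626, -p*log2(p) = 0.494979
  p = 16/58 = 0.275862: log2(p) = -1.857981, -p*log2(p) = 0.512546
  p = 14/58 = 0.241379: log2(p) = -2.050626, -p*log2(p) = 0.494979
H = 0.494979 + 0.494979 + 0.512546 + 0.494979 = 1.997483

H = 1.9975 bits/symbol


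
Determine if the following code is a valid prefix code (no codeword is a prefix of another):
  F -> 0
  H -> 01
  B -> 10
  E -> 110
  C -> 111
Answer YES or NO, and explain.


Checking each pair (does one codeword prefix another?):
  F='0' vs H='01': prefix -- VIOLATION

NO -- this is NOT a valid prefix code. F (0) is a prefix of H (01).


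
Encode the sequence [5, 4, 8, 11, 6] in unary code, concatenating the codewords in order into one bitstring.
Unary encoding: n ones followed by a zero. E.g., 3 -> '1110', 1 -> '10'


Encode each number as n ones followed by a terminating 0:
  5 -> 111110 (6 bits)
  4 -> 11110 (5 bits)
  8 -> 111111110 (9 bits)
  11 -> 111111111110 (12 bits)
  6 -> 1111110 (7 bits)
Total length = 6 + 5 + 9 + 12 + 7 = 39 bits.

Unary([5, 4, 8, 11, 6]) = 111110111101111111101111111111101111110 (39 bits)


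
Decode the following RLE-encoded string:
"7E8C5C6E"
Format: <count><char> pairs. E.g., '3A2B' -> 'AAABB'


Expanding each <count><char> pair:
  7E -> 'EEEEEEE'
  8C -> 'CCCCCCCC'
  5C -> 'CCCCC'
  6E -> 'EEEEEE'

Decoded = EEEEEEECCCCCCCCCCCCCEEEEEE


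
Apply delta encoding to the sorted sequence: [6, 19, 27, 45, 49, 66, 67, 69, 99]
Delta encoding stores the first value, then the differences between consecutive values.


First value: 6
Deltas:
  19 - 6 = 13
  27 - 19 = 8
  45 - 27 = 18
  49 - 45 = 4
  66 - 49 = 17
  67 - 66 = 1
  69 - 67 = 2
  99 - 69 = 30


Delta encoded: [6, 13, 8, 18, 4, 17, 1, 2, 30]


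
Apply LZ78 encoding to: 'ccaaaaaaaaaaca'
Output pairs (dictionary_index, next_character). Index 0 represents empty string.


LZ78 encoding steps:
Dictionary: {0: ''}
Step 1: w='' (idx 0), next='c' -> output (0, 'c'), add 'c' as idx 1
Step 2: w='c' (idx 1), next='a' -> output (1, 'a'), add 'ca' as idx 2
Step 3: w='' (idx 0), next='a' -> output (0, 'a'), add 'a' as idx 3
Step 4: w='a' (idx 3), next='a' -> output (3, 'a'), add 'aa' as idx 4
Step 5: w='aa' (idx 4), next='a' -> output (4, 'a'), add 'aaa' as idx 5
Step 6: w='aaa' (idx 5), next='c' -> output (5, 'c'), add 'aaac' as idx 6
Step 7: w='a' (idx 3), end of input -> output (3, '')


Encoded: [(0, 'c'), (1, 'a'), (0, 'a'), (3, 'a'), (4, 'a'), (5, 'c'), (3, '')]


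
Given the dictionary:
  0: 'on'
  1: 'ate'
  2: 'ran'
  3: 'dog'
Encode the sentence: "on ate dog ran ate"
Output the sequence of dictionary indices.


Look up each word in the dictionary:
  'on' -> 0
  'ate' -> 1
  'dog' -> 3
  'ran' -> 2
  'ate' -> 1

Encoded: [0, 1, 3, 2, 1]


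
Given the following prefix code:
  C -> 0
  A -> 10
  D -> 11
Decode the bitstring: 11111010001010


Decoding step by step:
Bits 11 -> D
Bits 11 -> D
Bits 10 -> A
Bits 10 -> A
Bits 0 -> C
Bits 0 -> C
Bits 10 -> A
Bits 10 -> A


Decoded message: DDAACCAA


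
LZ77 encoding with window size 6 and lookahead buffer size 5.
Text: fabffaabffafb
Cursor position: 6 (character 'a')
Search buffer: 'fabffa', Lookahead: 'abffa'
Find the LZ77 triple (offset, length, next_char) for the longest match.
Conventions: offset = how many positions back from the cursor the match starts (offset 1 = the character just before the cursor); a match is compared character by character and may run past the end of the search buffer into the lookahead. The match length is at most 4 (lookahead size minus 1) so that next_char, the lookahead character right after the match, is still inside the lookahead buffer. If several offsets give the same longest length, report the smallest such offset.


Try each offset into the search buffer:
  offset=1 (pos 5, char 'a'): match length 1
  offset=2 (pos 4, char 'f'): match length 0
  offset=3 (pos 3, char 'f'): match length 0
  offset=4 (pos 2, char 'b'): match length 0
  offset=5 (pos 1, char 'a'): match length 4
  offset=6 (pos 0, char 'f'): match length 0
Longest match has length 4 at offset 5.
next_char = character at position 6 + 4 = 10 -> 'a'

Best match: offset=5, length=4 (matching 'abff' starting at position 1)
LZ77 triple: (5, 4, 'a')
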